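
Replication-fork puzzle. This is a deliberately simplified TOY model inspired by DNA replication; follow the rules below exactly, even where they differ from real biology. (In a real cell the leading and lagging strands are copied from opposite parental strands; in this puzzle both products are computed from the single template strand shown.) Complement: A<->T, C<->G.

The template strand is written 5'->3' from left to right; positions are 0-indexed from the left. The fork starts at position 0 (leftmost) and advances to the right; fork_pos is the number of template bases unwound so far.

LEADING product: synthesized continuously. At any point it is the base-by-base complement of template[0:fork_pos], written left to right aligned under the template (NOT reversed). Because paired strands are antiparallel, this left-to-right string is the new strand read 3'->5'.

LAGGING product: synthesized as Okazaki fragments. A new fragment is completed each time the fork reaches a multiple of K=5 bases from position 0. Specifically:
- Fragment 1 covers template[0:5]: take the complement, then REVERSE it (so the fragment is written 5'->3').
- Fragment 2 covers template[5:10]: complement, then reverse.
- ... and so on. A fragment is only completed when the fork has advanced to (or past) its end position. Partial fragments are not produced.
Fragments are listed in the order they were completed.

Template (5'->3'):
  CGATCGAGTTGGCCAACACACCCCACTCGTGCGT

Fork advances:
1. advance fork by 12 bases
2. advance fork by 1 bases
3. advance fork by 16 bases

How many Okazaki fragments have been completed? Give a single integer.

Step 1: advance 12 -> fork_pos = 0 + 12 = 12. Reached multiple(s) of 5: 5, 10 -> fragments 1-2 completed (2 total).
Step 2: advance 1 -> fork_pos = 12 + 1 = 13. Next multiple of 5 is 15 (not reached); still 2 fragment(s).
Step 3: advance 16 -> fork_pos = 13 + 16 = 29. Reached multiple(s) of 5: 15, 20, 25 -> fragments 3-5 completed (5 total).
Check: final fork_pos = 29; the multiples of 5 that are <= 29 are 5..25 -> 29 // 5 = 5 completed fragment(s).

Answer: 5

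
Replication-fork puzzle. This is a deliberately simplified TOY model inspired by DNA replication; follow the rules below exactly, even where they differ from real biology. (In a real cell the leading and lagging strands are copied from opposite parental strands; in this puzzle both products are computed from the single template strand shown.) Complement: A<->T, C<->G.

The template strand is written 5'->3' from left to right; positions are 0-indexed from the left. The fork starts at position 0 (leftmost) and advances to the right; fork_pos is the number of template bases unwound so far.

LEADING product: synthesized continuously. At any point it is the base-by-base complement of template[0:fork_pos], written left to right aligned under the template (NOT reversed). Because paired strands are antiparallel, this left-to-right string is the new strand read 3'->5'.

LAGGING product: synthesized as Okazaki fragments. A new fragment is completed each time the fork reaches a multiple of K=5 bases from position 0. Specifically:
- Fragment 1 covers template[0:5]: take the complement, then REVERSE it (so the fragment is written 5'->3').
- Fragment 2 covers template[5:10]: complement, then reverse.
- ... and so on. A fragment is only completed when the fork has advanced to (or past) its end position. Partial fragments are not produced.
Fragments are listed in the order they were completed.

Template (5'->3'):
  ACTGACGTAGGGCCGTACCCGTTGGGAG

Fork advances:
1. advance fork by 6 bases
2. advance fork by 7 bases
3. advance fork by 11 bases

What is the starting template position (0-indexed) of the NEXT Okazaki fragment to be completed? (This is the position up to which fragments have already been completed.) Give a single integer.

Step 1: advance 6 -> fork_pos = 0 + 6 = 6. Reached multiple(s) of 5: 5 -> fragment 1 completed (1 total).
Step 2: advance 7 -> fork_pos = 6 + 7 = 13. Reached multiple(s) of 5: 10 -> fragment 2 completed (2 total).
Step 3: advance 11 -> fork_pos = 13 + 11 = 24. Reached multiple(s) of 5: 15, 20 -> fragments 3-4 completed (4 total).
4 fragment(s) completed, covering template[0:20] (4 x 5 = 20). The next fragment, fragment 5, covers template[20:25], so it starts at position 20.

Answer: 20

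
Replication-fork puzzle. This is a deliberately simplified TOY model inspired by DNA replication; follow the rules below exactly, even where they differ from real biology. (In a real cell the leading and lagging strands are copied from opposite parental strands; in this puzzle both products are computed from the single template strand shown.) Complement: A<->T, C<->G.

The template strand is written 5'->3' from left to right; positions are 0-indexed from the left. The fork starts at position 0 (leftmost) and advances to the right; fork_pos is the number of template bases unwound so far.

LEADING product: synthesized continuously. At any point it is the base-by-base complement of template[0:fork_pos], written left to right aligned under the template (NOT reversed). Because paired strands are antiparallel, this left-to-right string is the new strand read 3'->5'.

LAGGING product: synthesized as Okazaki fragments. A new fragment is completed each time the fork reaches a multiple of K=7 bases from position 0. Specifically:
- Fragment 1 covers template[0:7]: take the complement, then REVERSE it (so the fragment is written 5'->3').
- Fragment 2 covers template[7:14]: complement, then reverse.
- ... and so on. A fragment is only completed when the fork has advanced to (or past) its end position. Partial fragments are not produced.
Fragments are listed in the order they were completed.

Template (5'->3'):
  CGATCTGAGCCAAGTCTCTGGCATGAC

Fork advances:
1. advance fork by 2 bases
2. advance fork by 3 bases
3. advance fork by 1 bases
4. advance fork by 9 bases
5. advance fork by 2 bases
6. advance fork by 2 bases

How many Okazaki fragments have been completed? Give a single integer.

Answer: 2

Derivation:
Step 1: advance 2 -> fork_pos = 0 + 2 = 2. Next multiple of 7 is 7 (not reached); still 0 fragment(s).
Step 2: advance 3 -> fork_pos = 2 + 3 = 5. Next multiple of 7 is 7 (not reached); still 0 fragment(s).
Step 3: advance 1 -> fork_pos = 5 + 1 = 6. Next multiple of 7 is 7 (not reached); still 0 fragment(s).
Step 4: advance 9 -> fork_pos = 6 + 9 = 15. Reached multiple(s) of 7: 7, 14 -> fragments 1-2 completed (2 total).
Step 5: advance 2 -> fork_pos = 15 + 2 = 17. Next multiple of 7 is 21 (not reached); still 2 fragment(s).
Step 6: advance 2 -> fork_pos = 17 + 2 = 19. Next multiple of 7 is 21 (not reached); still 2 fragment(s).
Check: final fork_pos = 19; the multiples of 7 that are <= 19 are 7..14 -> 19 // 7 = 2 completed fragment(s).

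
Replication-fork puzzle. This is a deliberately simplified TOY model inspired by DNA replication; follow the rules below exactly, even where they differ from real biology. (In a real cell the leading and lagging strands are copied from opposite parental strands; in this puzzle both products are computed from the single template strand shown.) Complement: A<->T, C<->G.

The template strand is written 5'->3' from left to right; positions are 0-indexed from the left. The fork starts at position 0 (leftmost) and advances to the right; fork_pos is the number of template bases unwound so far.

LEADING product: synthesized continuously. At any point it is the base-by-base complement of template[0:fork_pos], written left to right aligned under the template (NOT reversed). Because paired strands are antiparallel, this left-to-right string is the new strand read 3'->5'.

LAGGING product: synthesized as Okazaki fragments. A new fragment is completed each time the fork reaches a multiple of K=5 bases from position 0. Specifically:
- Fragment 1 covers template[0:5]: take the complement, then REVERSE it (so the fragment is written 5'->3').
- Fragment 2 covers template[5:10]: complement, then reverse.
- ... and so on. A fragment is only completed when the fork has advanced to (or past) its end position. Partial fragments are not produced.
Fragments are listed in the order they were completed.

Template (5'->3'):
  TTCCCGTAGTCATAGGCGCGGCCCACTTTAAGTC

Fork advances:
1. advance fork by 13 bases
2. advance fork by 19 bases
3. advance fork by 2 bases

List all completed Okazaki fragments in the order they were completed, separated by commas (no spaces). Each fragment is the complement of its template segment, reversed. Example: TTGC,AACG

Answer: GGGAA,ACTAC,CTATG,CGCGC,TGGGC,TAAAG

Derivation:
Step 1: advance 13 -> fork_pos = 0 + 13 = 13. Reached multiple(s) of 5: 5, 10 -> fragments 1-2 completed (2 total).
Step 2: advance 19 -> fork_pos = 13 + 19 = 32. Reached multiple(s) of 5: 15, 20, 25, 30 -> fragments 3-6 completed (6 total).
Step 3: advance 2 -> fork_pos = 32 + 2 = 34. Next multiple of 5 is 35 (not reached); still 6 fragment(s).
Final fork_pos = 34, so 6 fragment(s) are complete. Build each: template segment -> complement -> reverse.
Fragment 1: template[0:5] = TTCCC -> complement AAGGG -> reversed GGGAA
Fragment 2: template[5:10] = GTAGT -> complement CATCA -> reversed ACTAC
Fragment 3: template[10:15] = CATAG -> complement GTATC -> reversed CTATG
Fragment 4: template[15:20] = GCGCG -> complement CGCGC -> reversed CGCGC
Fragment 5: template[20:25] = GCCCA -> complement CGGGT -> reversed TGGGC
Fragment 6: template[25:30] = CTTTA -> complement GAAAT -> reversed TAAAG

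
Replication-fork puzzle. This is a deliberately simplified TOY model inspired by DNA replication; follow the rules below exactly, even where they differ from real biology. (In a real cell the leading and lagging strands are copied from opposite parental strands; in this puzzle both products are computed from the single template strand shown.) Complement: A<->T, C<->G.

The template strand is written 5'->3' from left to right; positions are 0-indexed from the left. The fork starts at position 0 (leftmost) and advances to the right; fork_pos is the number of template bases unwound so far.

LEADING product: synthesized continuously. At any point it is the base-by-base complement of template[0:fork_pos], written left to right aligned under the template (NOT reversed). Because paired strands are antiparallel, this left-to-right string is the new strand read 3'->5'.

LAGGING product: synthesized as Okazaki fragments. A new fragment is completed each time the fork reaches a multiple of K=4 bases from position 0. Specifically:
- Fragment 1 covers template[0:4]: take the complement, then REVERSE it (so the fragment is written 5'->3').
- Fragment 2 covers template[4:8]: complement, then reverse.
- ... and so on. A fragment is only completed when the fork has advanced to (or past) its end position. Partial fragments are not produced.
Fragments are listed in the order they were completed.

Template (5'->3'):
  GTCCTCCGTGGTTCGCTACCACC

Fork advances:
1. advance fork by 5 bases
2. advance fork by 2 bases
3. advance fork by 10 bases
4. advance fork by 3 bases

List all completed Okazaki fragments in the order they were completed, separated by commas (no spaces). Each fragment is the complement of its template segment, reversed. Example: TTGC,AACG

Step 1: advance 5 -> fork_pos = 0 + 5 = 5. Reached multiple(s) of 4: 4 -> fragment 1 completed (1 total).
Step 2: advance 2 -> fork_pos = 5 + 2 = 7. Next multiple of 4 is 8 (not reached); still 1 fragment(s).
Step 3: advance 10 -> fork_pos = 7 + 10 = 17. Reached multiple(s) of 4: 8, 12, 16 -> fragments 2-4 completed (4 total).
Step 4: advance 3 -> fork_pos = 17 + 3 = 20. Reached multiple(s) of 4: 20 -> fragment 5 completed (5 total).
Final fork_pos = 20, so 5 fragment(s) are complete. Build each: template segment -> complement -> reverse.
Fragment 1: template[0:4] = GTCC -> complement CAGG -> reversed GGAC
Fragment 2: template[4:8] = TCCG -> complement AGGC -> reversed CGGA
Fragment 3: template[8:12] = TGGT -> complement ACCA -> reversed ACCA
Fragment 4: template[12:16] = TCGC -> complement AGCG -> reversed GCGA
Fragment 5: template[16:20] = TACC -> complement ATGG -> reversed GGTA

Answer: GGAC,CGGA,ACCA,GCGA,GGTA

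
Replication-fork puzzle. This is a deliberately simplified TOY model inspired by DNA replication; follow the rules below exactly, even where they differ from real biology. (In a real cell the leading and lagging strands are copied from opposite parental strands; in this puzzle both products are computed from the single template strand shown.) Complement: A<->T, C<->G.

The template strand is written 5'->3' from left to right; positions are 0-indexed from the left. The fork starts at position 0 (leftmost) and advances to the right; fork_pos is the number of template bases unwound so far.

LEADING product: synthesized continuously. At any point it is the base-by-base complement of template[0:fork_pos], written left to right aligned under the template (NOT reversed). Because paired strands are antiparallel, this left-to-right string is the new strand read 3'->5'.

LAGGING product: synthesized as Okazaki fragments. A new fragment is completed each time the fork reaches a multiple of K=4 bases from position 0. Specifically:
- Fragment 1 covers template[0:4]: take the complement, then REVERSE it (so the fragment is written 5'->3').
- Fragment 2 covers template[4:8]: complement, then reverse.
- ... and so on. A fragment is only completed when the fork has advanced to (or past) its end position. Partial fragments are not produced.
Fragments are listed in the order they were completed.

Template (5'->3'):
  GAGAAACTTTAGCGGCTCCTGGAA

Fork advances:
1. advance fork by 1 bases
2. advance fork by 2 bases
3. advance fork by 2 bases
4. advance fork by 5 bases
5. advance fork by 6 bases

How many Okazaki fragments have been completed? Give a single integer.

Answer: 4

Derivation:
Step 1: advance 1 -> fork_pos = 0 + 1 = 1. Next multiple of 4 is 4 (not reached); still 0 fragment(s).
Step 2: advance 2 -> fork_pos = 1 + 2 = 3. Next multiple of 4 is 4 (not reached); still 0 fragment(s).
Step 3: advance 2 -> fork_pos = 3 + 2 = 5. Reached multiple(s) of 4: 4 -> fragment 1 completed (1 total).
Step 4: advance 5 -> fork_pos = 5 + 5 = 10. Reached multiple(s) of 4: 8 -> fragment 2 completed (2 total).
Step 5: advance 6 -> fork_pos = 10 + 6 = 16. Reached multiple(s) of 4: 12, 16 -> fragments 3-4 completed (4 total).
Check: final fork_pos = 16; the multiples of 4 that are <= 16 are 4..16 -> 16 // 4 = 4 completed fragment(s).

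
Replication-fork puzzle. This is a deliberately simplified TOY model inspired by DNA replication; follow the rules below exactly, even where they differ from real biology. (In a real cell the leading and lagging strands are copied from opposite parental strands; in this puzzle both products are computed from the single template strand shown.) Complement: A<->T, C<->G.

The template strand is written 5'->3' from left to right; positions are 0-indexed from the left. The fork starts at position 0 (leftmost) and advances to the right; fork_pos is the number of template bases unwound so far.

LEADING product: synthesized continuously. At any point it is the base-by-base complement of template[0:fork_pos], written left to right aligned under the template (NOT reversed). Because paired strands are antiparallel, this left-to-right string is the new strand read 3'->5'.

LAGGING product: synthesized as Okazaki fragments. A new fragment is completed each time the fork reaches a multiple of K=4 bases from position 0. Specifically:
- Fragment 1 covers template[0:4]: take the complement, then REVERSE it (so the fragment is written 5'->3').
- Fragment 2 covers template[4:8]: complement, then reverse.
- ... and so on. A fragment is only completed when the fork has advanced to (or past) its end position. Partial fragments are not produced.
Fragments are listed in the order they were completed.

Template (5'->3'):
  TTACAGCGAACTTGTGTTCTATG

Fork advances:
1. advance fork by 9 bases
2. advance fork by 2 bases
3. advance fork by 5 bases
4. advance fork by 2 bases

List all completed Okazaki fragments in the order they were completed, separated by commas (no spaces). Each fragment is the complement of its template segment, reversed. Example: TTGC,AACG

Answer: GTAA,CGCT,AGTT,CACA

Derivation:
Step 1: advance 9 -> fork_pos = 0 + 9 = 9. Reached multiple(s) of 4: 4, 8 -> fragments 1-2 completed (2 total).
Step 2: advance 2 -> fork_pos = 9 + 2 = 11. Next multiple of 4 is 12 (not reached); still 2 fragment(s).
Step 3: advance 5 -> fork_pos = 11 + 5 = 16. Reached multiple(s) of 4: 12, 16 -> fragments 3-4 completed (4 total).
Step 4: advance 2 -> fork_pos = 16 + 2 = 18. Next multiple of 4 is 20 (not reached); still 4 fragment(s).
Final fork_pos = 18, so 4 fragment(s) are complete. Build each: template segment -> complement -> reverse.
Fragment 1: template[0:4] = TTAC -> complement AATG -> reversed GTAA
Fragment 2: template[4:8] = AGCG -> complement TCGC -> reversed CGCT
Fragment 3: template[8:12] = AACT -> complement TTGA -> reversed AGTT
Fragment 4: template[12:16] = TGTG -> complement ACAC -> reversed CACA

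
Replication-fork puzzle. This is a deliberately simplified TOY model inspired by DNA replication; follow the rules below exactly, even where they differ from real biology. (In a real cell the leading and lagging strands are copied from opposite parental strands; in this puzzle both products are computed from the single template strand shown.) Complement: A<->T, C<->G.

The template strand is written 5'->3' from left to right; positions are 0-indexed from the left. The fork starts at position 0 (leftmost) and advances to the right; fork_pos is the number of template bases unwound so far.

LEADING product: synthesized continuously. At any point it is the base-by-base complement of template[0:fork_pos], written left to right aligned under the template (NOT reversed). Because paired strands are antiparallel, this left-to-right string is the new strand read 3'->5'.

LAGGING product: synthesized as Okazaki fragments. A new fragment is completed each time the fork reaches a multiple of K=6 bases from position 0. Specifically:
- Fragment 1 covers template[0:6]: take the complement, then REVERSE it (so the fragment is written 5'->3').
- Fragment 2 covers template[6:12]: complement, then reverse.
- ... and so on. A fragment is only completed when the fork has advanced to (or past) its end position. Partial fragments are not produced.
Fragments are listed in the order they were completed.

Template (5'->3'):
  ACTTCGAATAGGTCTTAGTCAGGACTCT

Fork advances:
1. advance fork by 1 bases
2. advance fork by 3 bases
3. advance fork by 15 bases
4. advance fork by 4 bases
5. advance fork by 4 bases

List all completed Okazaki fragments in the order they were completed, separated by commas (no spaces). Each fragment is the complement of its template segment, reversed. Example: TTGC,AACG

Step 1: advance 1 -> fork_pos = 0 + 1 = 1. Next multiple of 6 is 6 (not reached); still 0 fragment(s).
Step 2: advance 3 -> fork_pos = 1 + 3 = 4. Next multiple of 6 is 6 (not reached); still 0 fragment(s).
Step 3: advance 15 -> fork_pos = 4 + 15 = 19. Reached multiple(s) of 6: 6, 12, 18 -> fragments 1-3 completed (3 total).
Step 4: advance 4 -> fork_pos = 19 + 4 = 23. Next multiple of 6 is 24 (not reached); still 3 fragment(s).
Step 5: advance 4 -> fork_pos = 23 + 4 = 27. Reached multiple(s) of 6: 24 -> fragment 4 completed (4 total).
Final fork_pos = 27, so 4 fragment(s) are complete. Build each: template segment -> complement -> reverse.
Fragment 1: template[0:6] = ACTTCG -> complement TGAAGC -> reversed CGAAGT
Fragment 2: template[6:12] = AATAGG -> complement TTATCC -> reversed CCTATT
Fragment 3: template[12:18] = TCTTAG -> complement AGAATC -> reversed CTAAGA
Fragment 4: template[18:24] = TCAGGA -> complement AGTCCT -> reversed TCCTGA

Answer: CGAAGT,CCTATT,CTAAGA,TCCTGA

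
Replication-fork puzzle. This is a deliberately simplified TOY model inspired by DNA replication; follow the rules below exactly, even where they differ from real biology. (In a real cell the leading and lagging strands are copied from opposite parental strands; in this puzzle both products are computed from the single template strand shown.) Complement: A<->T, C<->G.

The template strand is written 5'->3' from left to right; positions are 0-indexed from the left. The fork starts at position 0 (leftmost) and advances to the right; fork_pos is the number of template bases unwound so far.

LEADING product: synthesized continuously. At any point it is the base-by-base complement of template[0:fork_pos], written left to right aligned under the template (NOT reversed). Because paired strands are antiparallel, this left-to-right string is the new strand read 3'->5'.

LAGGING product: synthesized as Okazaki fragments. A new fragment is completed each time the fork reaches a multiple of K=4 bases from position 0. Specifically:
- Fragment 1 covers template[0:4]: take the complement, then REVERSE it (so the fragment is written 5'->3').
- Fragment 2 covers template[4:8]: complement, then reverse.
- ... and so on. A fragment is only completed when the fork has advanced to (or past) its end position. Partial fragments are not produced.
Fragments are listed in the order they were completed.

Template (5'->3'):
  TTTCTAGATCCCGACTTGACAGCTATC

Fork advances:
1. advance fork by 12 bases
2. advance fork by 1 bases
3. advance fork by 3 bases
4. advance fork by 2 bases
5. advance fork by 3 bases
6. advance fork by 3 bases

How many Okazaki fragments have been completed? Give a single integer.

Step 1: advance 12 -> fork_pos = 0 + 12 = 12. Reached multiple(s) of 4: 4, 8, 12 -> fragments 1-3 completed (3 total).
Step 2: advance 1 -> fork_pos = 12 + 1 = 13. Next multiple of 4 is 16 (not reached); still 3 fragment(s).
Step 3: advance 3 -> fork_pos = 13 + 3 = 16. Reached multiple(s) of 4: 16 -> fragment 4 completed (4 total).
Step 4: advance 2 -> fork_pos = 16 + 2 = 18. Next multiple of 4 is 20 (not reached); still 4 fragment(s).
Step 5: advance 3 -> fork_pos = 18 + 3 = 21. Reached multiple(s) of 4: 20 -> fragment 5 completed (5 total).
Step 6: advance 3 -> fork_pos = 21 + 3 = 24. Reached multiple(s) of 4: 24 -> fragment 6 completed (6 total).
Check: final fork_pos = 24; the multiples of 4 that are <= 24 are 4..24 -> 24 // 4 = 6 completed fragment(s).

Answer: 6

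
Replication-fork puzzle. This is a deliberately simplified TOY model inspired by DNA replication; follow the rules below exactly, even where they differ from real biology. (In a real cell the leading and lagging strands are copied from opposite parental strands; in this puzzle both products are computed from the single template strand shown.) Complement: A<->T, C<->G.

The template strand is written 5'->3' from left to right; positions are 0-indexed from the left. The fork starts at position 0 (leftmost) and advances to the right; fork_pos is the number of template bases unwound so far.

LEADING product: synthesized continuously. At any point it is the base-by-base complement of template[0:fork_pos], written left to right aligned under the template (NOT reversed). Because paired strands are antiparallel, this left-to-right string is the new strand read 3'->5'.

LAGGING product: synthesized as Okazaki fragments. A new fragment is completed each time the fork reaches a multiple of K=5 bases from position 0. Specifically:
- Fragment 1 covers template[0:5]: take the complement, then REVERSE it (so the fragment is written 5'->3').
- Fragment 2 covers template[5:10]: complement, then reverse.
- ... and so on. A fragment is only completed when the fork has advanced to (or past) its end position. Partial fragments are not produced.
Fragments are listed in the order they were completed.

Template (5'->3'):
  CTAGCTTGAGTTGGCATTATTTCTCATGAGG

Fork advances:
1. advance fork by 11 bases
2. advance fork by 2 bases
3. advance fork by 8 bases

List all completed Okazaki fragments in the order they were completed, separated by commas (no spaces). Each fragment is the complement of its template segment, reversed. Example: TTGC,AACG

Step 1: advance 11 -> fork_pos = 0 + 11 = 11. Reached multiple(s) of 5: 5, 10 -> fragments 1-2 completed (2 total).
Step 2: advance 2 -> fork_pos = 11 + 2 = 13. Next multiple of 5 is 15 (not reached); still 2 fragment(s).
Step 3: advance 8 -> fork_pos = 13 + 8 = 21. Reached multiple(s) of 5: 15, 20 -> fragments 3-4 completed (4 total).
Final fork_pos = 21, so 4 fragment(s) are complete. Build each: template segment -> complement -> reverse.
Fragment 1: template[0:5] = CTAGC -> complement GATCG -> reversed GCTAG
Fragment 2: template[5:10] = TTGAG -> complement AACTC -> reversed CTCAA
Fragment 3: template[10:15] = TTGGC -> complement AACCG -> reversed GCCAA
Fragment 4: template[15:20] = ATTAT -> complement TAATA -> reversed ATAAT

Answer: GCTAG,CTCAA,GCCAA,ATAAT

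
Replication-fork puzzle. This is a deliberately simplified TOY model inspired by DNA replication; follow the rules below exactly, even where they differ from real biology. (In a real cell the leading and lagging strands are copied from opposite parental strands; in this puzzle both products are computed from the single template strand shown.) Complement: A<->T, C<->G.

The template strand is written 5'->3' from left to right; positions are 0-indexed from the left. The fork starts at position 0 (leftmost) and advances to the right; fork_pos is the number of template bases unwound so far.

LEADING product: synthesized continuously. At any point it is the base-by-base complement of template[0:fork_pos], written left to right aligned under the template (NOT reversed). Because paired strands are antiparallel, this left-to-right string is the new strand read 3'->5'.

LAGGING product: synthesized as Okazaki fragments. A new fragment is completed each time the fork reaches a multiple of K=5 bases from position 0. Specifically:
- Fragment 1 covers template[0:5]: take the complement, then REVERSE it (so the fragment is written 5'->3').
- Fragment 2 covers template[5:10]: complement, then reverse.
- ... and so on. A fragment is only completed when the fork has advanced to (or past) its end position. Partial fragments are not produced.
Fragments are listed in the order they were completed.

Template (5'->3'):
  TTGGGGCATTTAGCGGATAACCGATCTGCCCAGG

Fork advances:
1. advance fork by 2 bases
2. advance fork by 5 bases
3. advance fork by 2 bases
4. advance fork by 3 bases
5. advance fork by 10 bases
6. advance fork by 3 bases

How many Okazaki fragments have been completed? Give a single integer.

Answer: 5

Derivation:
Step 1: advance 2 -> fork_pos = 0 + 2 = 2. Next multiple of 5 is 5 (not reached); still 0 fragment(s).
Step 2: advance 5 -> fork_pos = 2 + 5 = 7. Reached multiple(s) of 5: 5 -> fragment 1 completed (1 total).
Step 3: advance 2 -> fork_pos = 7 + 2 = 9. Next multiple of 5 is 10 (not reached); still 1 fragment(s).
Step 4: advance 3 -> fork_pos = 9 + 3 = 12. Reached multiple(s) of 5: 10 -> fragment 2 completed (2 total).
Step 5: advance 10 -> fork_pos = 12 + 10 = 22. Reached multiple(s) of 5: 15, 20 -> fragments 3-4 completed (4 total).
Step 6: advance 3 -> fork_pos = 22 + 3 = 25. Reached multiple(s) of 5: 25 -> fragment 5 completed (5 total).
Check: final fork_pos = 25; the multiples of 5 that are <= 25 are 5..25 -> 25 // 5 = 5 completed fragment(s).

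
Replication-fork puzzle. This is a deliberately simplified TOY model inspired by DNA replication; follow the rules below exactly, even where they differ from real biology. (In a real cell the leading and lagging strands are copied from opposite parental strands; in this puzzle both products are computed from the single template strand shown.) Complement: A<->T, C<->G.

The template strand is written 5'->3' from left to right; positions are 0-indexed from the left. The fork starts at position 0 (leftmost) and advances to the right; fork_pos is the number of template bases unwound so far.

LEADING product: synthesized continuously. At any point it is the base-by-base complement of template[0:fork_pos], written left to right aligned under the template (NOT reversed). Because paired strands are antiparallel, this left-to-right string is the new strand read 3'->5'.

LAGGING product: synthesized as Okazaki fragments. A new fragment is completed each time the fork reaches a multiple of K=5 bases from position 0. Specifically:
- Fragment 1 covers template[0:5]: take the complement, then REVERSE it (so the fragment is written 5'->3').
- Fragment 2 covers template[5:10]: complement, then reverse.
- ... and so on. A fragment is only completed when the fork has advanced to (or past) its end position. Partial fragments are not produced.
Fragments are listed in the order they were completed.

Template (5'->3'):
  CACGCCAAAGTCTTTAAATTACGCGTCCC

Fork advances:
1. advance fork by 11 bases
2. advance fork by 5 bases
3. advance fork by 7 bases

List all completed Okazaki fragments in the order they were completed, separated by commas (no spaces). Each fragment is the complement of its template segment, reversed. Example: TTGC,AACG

Answer: GCGTG,CTTTG,AAAGA,AATTT

Derivation:
Step 1: advance 11 -> fork_pos = 0 + 11 = 11. Reached multiple(s) of 5: 5, 10 -> fragments 1-2 completed (2 total).
Step 2: advance 5 -> fork_pos = 11 + 5 = 16. Reached multiple(s) of 5: 15 -> fragment 3 completed (3 total).
Step 3: advance 7 -> fork_pos = 16 + 7 = 23. Reached multiple(s) of 5: 20 -> fragment 4 completed (4 total).
Final fork_pos = 23, so 4 fragment(s) are complete. Build each: template segment -> complement -> reverse.
Fragment 1: template[0:5] = CACGC -> complement GTGCG -> reversed GCGTG
Fragment 2: template[5:10] = CAAAG -> complement GTTTC -> reversed CTTTG
Fragment 3: template[10:15] = TCTTT -> complement AGAAA -> reversed AAAGA
Fragment 4: template[15:20] = AAATT -> complement TTTAA -> reversed AATTT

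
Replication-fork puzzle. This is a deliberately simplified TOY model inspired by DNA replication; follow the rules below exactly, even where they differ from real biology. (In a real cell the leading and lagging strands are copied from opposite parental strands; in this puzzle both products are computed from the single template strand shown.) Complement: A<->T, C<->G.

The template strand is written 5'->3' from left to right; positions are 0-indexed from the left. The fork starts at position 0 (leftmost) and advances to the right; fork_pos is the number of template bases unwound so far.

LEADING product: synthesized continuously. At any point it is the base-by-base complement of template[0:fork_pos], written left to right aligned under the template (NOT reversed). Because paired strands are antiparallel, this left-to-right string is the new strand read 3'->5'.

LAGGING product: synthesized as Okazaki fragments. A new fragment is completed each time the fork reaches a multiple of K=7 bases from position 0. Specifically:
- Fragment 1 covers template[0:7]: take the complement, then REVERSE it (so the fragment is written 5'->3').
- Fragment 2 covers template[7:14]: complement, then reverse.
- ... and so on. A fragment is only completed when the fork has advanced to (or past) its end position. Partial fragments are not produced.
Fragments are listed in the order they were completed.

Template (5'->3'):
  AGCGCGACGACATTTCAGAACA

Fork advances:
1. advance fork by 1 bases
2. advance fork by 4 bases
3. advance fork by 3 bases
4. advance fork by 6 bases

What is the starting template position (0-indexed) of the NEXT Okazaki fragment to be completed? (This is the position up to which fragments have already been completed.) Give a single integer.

Step 1: advance 1 -> fork_pos = 0 + 1 = 1. Next multiple of 7 is 7 (not reached); still 0 fragment(s).
Step 2: advance 4 -> fork_pos = 1 + 4 = 5. Next multiple of 7 is 7 (not reached); still 0 fragment(s).
Step 3: advance 3 -> fork_pos = 5 + 3 = 8. Reached multiple(s) of 7: 7 -> fragment 1 completed (1 total).
Step 4: advance 6 -> fork_pos = 8 + 6 = 14. Reached multiple(s) of 7: 14 -> fragment 2 completed (2 total).
2 fragment(s) completed, covering template[0:14] (2 x 7 = 14). The next fragment, fragment 3, covers template[14:21], so it starts at position 14.

Answer: 14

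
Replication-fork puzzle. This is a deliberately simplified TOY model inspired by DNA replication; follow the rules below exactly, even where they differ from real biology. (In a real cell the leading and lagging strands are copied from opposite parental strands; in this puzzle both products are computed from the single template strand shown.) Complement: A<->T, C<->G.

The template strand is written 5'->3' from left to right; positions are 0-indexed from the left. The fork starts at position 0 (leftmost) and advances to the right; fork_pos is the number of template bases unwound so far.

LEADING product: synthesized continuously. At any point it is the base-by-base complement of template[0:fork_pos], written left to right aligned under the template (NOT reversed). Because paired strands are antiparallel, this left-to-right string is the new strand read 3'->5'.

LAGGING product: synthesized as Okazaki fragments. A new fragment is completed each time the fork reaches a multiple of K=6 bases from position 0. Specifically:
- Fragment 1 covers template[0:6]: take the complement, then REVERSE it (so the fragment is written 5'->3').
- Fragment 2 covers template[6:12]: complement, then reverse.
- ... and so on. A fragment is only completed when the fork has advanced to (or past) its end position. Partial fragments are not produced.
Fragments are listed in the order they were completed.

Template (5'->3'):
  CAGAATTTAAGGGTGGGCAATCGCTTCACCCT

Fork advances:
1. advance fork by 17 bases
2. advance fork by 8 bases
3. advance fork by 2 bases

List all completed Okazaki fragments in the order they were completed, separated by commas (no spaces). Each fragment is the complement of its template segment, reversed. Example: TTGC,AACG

Step 1: advance 17 -> fork_pos = 0 + 17 = 17. Reached multiple(s) of 6: 6, 12 -> fragments 1-2 completed (2 total).
Step 2: advance 8 -> fork_pos = 17 + 8 = 25. Reached multiple(s) of 6: 18, 24 -> fragments 3-4 completed (4 total).
Step 3: advance 2 -> fork_pos = 25 + 2 = 27. Next multiple of 6 is 30 (not reached); still 4 fragment(s).
Final fork_pos = 27, so 4 fragment(s) are complete. Build each: template segment -> complement -> reverse.
Fragment 1: template[0:6] = CAGAAT -> complement GTCTTA -> reversed ATTCTG
Fragment 2: template[6:12] = TTAAGG -> complement AATTCC -> reversed CCTTAA
Fragment 3: template[12:18] = GTGGGC -> complement CACCCG -> reversed GCCCAC
Fragment 4: template[18:24] = AATCGC -> complement TTAGCG -> reversed GCGATT

Answer: ATTCTG,CCTTAA,GCCCAC,GCGATT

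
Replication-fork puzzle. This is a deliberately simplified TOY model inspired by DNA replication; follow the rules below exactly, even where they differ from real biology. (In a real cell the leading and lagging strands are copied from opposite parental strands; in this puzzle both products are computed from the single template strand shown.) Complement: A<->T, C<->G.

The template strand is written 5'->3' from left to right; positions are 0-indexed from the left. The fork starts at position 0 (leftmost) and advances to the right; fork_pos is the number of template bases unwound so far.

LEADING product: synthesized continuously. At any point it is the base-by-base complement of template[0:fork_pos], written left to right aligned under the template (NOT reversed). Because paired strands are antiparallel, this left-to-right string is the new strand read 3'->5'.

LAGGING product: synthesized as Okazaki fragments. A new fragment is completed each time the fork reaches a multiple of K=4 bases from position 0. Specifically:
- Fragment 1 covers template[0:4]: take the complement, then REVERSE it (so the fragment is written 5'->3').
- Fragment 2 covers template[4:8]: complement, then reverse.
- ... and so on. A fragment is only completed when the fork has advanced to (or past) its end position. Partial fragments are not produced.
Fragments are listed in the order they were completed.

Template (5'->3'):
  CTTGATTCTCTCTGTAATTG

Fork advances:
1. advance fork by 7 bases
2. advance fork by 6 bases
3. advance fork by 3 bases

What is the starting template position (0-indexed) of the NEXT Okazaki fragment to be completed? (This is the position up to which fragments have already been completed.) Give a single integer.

Answer: 16

Derivation:
Step 1: advance 7 -> fork_pos = 0 + 7 = 7. Reached multiple(s) of 4: 4 -> fragment 1 completed (1 total).
Step 2: advance 6 -> fork_pos = 7 + 6 = 13. Reached multiple(s) of 4: 8, 12 -> fragments 2-3 completed (3 total).
Step 3: advance 3 -> fork_pos = 13 + 3 = 16. Reached multiple(s) of 4: 16 -> fragment 4 completed (4 total).
4 fragment(s) completed, covering template[0:16] (4 x 4 = 16). The next fragment, fragment 5, covers template[16:20], so it starts at position 16.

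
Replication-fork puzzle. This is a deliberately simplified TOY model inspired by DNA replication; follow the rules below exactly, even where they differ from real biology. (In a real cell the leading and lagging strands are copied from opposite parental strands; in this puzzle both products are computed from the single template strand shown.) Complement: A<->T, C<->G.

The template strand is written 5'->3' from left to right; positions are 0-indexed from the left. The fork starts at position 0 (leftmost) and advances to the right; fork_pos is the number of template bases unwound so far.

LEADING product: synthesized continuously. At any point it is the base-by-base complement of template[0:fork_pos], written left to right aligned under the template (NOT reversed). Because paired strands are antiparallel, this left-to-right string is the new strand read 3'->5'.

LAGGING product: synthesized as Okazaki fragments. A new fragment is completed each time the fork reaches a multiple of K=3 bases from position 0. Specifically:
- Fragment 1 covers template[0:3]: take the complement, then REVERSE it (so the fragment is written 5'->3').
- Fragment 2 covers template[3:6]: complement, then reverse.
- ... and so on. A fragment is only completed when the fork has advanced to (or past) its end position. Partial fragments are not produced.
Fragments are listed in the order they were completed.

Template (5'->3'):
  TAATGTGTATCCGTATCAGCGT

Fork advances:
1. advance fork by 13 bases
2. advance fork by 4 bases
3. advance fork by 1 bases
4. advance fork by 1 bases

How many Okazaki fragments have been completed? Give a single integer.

Step 1: advance 13 -> fork_pos = 0 + 13 = 13. Reached multiple(s) of 3: 3, 6, 9, 12 -> fragments 1-4 completed (4 total).
Step 2: advance 4 -> fork_pos = 13 + 4 = 17. Reached multiple(s) of 3: 15 -> fragment 5 completed (5 total).
Step 3: advance 1 -> fork_pos = 17 + 1 = 18. Reached multiple(s) of 3: 18 -> fragment 6 completed (6 total).
Step 4: advance 1 -> fork_pos = 18 + 1 = 19. Next multiple of 3 is 21 (not reached); still 6 fragment(s).
Check: final fork_pos = 19; the multiples of 3 that are <= 19 are 3..18 -> 19 // 3 = 6 completed fragment(s).

Answer: 6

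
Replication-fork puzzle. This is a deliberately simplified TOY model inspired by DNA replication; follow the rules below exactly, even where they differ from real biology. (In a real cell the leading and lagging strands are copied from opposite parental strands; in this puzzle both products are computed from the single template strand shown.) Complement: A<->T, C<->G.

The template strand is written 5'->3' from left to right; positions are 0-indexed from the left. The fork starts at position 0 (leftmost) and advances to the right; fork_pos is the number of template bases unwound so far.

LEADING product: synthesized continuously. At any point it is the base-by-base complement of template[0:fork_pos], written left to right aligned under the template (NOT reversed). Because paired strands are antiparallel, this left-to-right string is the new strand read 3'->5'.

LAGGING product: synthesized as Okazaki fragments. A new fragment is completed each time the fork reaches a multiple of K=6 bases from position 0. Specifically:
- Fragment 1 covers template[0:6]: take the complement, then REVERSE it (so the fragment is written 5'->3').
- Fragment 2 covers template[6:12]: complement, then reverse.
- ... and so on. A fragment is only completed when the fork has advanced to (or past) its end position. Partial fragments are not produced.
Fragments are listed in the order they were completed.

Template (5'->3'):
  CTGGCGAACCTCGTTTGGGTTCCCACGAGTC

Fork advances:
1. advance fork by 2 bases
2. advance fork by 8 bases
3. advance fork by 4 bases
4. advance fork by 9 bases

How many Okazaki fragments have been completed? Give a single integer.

Step 1: advance 2 -> fork_pos = 0 + 2 = 2. Next multiple of 6 is 6 (not reached); still 0 fragment(s).
Step 2: advance 8 -> fork_pos = 2 + 8 = 10. Reached multiple(s) of 6: 6 -> fragment 1 completed (1 total).
Step 3: advance 4 -> fork_pos = 10 + 4 = 14. Reached multiple(s) of 6: 12 -> fragment 2 completed (2 total).
Step 4: advance 9 -> fork_pos = 14 + 9 = 23. Reached multiple(s) of 6: 18 -> fragment 3 completed (3 total).
Check: final fork_pos = 23; the multiples of 6 that are <= 23 are 6..18 -> 23 // 6 = 3 completed fragment(s).

Answer: 3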